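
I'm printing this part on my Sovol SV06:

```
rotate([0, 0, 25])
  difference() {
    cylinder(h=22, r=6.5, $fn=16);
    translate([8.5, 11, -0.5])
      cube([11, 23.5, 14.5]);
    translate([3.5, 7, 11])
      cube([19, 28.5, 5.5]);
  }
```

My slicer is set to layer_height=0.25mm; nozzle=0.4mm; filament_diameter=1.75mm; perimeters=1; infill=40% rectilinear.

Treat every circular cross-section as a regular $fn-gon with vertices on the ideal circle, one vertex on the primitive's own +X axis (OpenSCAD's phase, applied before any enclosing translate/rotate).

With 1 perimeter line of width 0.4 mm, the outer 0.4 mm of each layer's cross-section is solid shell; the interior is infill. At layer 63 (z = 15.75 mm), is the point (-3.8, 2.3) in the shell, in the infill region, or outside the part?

At z = 15.75 mm: the cylinder: section is a regular 16-gon, circumradius r=6.5; the cube at (8.5, 11) is absent (z outside [-0.5, 14]); the 19×28.5 cube at (3.5, 7) contributes its full rectangle; Subtracting the remaining from the first: starting from the r=6.5 cylinder, the 19×28.5 cube at (3.5, 7) misses the remaining region (no effect) — 1 connected region; (whole slice rotated 25° about Z — lengths, areas and connectivity unchanged). Overall, the cross-section is a single solid region. Undo the 25° rotation: the query point maps to (-2.472, 3.690) in the un-rotated model frame. The nearest boundary edge runs (-4.60, 4.60)→(-2.49, 6.01); distance from the point to it = 1.93 mm. The point is inside the cross-section and 1.93 mm from the nearest boundary — more than the 0.4 mm shell width (1 × 0.4), so it's in the infill interior.

infill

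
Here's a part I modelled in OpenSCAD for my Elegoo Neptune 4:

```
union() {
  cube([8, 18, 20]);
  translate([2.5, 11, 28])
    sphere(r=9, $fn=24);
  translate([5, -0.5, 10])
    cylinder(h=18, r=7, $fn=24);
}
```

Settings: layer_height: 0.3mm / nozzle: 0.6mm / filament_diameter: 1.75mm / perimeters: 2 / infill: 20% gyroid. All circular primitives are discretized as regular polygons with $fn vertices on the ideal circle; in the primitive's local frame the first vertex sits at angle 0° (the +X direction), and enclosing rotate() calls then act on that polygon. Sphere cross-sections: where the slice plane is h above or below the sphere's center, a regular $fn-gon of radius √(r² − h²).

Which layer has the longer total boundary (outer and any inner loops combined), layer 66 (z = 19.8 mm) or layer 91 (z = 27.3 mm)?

Layer 66 (z = 19.8): the cube is present — its section is the full 8×18 rectangle (perimeter 52.00 mm); the r=9 sphere at (2.5, 11) contributes a regular 24-gon of circumradius √(9²−8.2²) = 3.709 (perimeter = 2·24·3.709·sin(180°/24) = 23.24 mm); the r=7 cylinder at (5, -0.5) contributes a regular 24-gon of circumradius 7 (perimeter = 2·24·7.000·sin(180°/24) = 43.86 mm); Merging all regions: the regions partially overlap (shared area 86.00 mm²), so the edge portions inside another operand are dropped and the merged outline is re-measured after clipping — boundary = 69.71 mm. So its perimeter = 69.71 mm. Layer 91 (z = 27.3): the cube is not intersected at this z (z outside [0, 20]); the r=9 sphere at (2.5, 11) contributes a regular 24-gon of circumradius √(9²−0.7²) = 8.973 (perimeter = 2·24·8.973·sin(180°/24) = 56.22 mm); the cylinder at (5, -0.5): section is a regular 24-gon, circumradius r=7 (perimeter = 2·24·7.000·sin(180°/24) = 43.86 mm); Merging all regions: the regions partially overlap (shared area 29.78 mm²), so the edge portions inside another operand are dropped and the merged outline is re-measured after clipping — boundary = 76.86 mm. So its perimeter = 76.86 mm. Layer 91 is larger (76.86 vs 69.71 mm).

layer 91 (z = 27.3 mm)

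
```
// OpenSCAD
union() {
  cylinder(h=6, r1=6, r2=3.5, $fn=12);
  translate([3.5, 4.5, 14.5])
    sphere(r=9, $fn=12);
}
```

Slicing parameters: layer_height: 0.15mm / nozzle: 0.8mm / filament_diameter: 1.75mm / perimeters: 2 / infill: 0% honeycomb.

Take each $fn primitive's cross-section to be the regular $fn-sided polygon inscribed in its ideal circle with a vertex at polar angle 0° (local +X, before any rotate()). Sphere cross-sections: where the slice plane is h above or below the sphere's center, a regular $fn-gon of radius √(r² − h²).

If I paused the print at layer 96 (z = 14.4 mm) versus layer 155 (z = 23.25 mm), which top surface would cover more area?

layer 96 (z = 14.4 mm)

Layer 96 (z = 14.4): the cone does not reach this height (z outside [0, 6]); the sphere at (3.5, 4.5): section is a regular 12-gon, circumradius = √(r²−h²) = √(9²−0.1²) = 8.999 (area = (12/2)·8.999²·sin(360°/12) = 242.97 mm²); Combining (union): only the r=9 sphere at (3.5, 4.5) is present, so the union is just that shape — area = 242.97 mm². So its area = 242.97 mm². Layer 155 (z = 23.25): the cone is absent (z outside [0, 6]); the sphere at (3.5, 4.5): section is a regular 12-gon, circumradius = √(r²−h²) = √(9²−8.75²) = 2.107 (area = (12/2)·2.107²·sin(360°/12) = 13.31 mm²); Taking the union: only the r=9 sphere at (3.5, 4.5) is present, so the union is just that shape — area = 13.31 mm². So its area = 13.31 mm². Layer 96 is larger (242.97 vs 13.31 mm²).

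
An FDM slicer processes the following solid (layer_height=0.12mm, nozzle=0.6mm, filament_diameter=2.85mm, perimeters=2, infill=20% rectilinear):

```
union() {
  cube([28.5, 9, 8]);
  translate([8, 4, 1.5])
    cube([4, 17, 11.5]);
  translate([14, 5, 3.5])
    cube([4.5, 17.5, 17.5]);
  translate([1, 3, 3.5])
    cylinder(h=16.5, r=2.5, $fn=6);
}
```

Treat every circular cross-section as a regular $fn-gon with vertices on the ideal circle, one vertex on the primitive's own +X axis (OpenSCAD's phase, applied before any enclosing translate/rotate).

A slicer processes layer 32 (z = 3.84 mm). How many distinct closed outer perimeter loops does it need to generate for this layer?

1

At z = 3.84 mm: the 28.5×9 cube contributes its full rectangle; the 4×17 cube at (8, 4) contributes its full rectangle; the 4.5×17.5 cube at (14, 5) contributes its full rectangle; the cylinder at (1, 3): section is a regular 6-gon, circumradius r=2.5; Taking the union: the regions partially overlap (shared area 50.45 mm²), so overlapping operands fuse into one piece — 1 connected region. The result has 1 disconnected region.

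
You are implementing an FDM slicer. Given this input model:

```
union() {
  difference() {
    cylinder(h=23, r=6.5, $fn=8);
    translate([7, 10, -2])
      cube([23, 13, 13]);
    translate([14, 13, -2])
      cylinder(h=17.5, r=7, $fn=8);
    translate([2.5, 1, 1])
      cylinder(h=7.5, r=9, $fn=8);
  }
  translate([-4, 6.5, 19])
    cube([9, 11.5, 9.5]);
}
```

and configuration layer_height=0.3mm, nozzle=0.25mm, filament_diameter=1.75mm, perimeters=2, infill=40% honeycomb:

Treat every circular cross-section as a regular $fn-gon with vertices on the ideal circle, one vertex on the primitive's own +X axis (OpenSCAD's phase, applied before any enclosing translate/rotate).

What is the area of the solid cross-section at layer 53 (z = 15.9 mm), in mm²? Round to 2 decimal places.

119.50 mm²

At z = 15.9 mm: the r=6.5 cylinder gives a regular 8-gon of circumradius 6.5 (constant along its height) (area = (8/2)·6.500²·sin(360°/8) = 119.50 mm²); the cube at (7, 10) is not intersected at this z (z outside [-2, 11]); the cylinder at (14, 13) is not intersected at this z (z outside [-2, 15.5]); the cylinder at (2.5, 1) is not intersected at this z (z outside [1, 8.5]); After the difference (first − rest): none of the subtracted shapes is present at this height, so the r=6.5 cylinder is unchanged — area = 119.50 mm²; the cube at (-4, 6.5) is absent (z outside [19, 28.5]); Combining (union): only the result so far is present, so the union is just that shape — area = 119.50 mm². Overall, the cross-section is a single solid region. Net area = 119.50 mm².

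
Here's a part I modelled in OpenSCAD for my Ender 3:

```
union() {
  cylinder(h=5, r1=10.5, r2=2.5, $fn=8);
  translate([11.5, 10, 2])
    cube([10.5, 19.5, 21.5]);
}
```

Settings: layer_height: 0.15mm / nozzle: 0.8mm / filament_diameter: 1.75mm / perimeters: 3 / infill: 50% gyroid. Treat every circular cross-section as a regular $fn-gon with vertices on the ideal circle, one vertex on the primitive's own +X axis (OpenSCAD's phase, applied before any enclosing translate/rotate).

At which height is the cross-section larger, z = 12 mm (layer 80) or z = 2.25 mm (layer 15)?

Layer 80 (z = 12): the cone is not intersected at this z (z outside [0, 5]); the cube at (11.5, 10) is present — its section is the full 10.5×19.5 rectangle (area 204.75 mm²); Taking the union: only the 10.5×19.5 cube at (11.5, 10) is present, so the union is just that shape — area = 204.75 mm². So its area = 204.75 mm². Layer 15 (z = 2.25): the cone (r1=10.5→r2=2.5) has section circumradius 6.900 here — a regular 8-gon (area = (8/2)·6.900²·sin(360°/8) = 134.66 mm²); the cube at (11.5, 10) (footprint 10.5×19.5) is included at this height (area 204.75 mm²); Taking the union: the 2 present regions are separate (no shared area or edge), so areas and boundary lengths simply add and each stays a separate island — area = 339.41 mm². So its area = 339.41 mm². Layer 15 is larger (339.41 vs 204.75 mm²).

layer 15 (z = 2.25 mm)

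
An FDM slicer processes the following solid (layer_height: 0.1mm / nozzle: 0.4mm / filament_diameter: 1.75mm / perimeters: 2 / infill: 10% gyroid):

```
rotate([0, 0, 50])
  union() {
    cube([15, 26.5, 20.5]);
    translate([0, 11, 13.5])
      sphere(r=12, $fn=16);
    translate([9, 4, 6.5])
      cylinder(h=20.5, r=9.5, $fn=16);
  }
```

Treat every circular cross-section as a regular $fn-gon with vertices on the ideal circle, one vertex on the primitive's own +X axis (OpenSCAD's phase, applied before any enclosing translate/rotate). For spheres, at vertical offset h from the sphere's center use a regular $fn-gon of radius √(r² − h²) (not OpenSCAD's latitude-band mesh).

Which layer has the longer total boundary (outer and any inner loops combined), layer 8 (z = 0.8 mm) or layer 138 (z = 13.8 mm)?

layer 138 (z = 13.8 mm)

Layer 8 (z = 0.8): the cube is present — its section is the full 15×26.5 rectangle (perimeter 83.00 mm); the sphere at (0, 11) is not intersected at this z (|z−center|=12.700 > r=12); the cylinder at (9, 4) is absent (z outside [6.5, 27]); Combining (union): only the 15×26.5 cube is present, so the union is just that shape — boundary = 83.00 mm; (whole slice rotated 50° about Z — lengths, areas and connectivity unchanged). So its perimeter = 83.00 mm. Layer 138 (z = 13.8): the cube is present — its section is the full 15×26.5 rectangle (perimeter 83.00 mm); the sphere at (0, 11): section is a regular 16-gon, circumradius = √(r²−h²) = √(12²−0.3²) = 11.996 (perimeter = 2·16·11.996·sin(180°/16) = 74.89 mm); the cylinder at (9, 4): section is a regular 16-gon, circumradius r=9.5 (perimeter = 2·16·9.500·sin(180°/16) = 59.31 mm); Taking the union: the regions partially overlap (shared area 401.16 mm²), so the edge portions inside another operand are dropped and the merged outline is re-measured after clipping — boundary = 105.10 mm; (whole slice rotated 50° about Z — lengths, areas and connectivity unchanged). So its perimeter = 105.10 mm. Layer 138 is larger (105.10 vs 83.00 mm).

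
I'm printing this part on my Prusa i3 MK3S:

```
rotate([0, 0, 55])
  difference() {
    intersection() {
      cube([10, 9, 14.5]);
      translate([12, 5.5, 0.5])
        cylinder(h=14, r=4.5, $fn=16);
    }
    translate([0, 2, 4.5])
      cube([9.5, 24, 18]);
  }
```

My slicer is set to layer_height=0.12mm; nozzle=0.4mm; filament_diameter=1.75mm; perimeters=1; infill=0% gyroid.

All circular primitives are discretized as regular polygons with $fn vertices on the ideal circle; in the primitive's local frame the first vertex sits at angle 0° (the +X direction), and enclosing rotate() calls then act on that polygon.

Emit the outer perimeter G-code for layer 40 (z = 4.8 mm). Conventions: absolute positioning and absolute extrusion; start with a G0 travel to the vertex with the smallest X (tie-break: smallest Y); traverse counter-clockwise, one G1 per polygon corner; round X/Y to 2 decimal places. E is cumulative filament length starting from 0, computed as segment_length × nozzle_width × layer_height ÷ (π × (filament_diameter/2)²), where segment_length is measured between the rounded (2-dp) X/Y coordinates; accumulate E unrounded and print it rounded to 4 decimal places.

At z = 4.8 mm: the 10×9 cube contributes its full rectangle; the r=4.5 cylinder at (12, 5.5) gives a regular 16-gon of circumradius 4.5 (constant along its height); After intersecting: the r=4.5 cylinder at (12, 5.5) partially overlaps the 10×9 cube; clipping to the common part keeps 13.66 mm² — 1 connected region; the cube at (0, 2) (footprint 9.5×24) is included at this height; After the difference (first − rest): starting from the result so far, the 9.5×24 cube at (0, 2) partially overlaps it — only the 10.00 mm² overlap (of its 228.00 mm²) is removed, clipping the outline — 1 connected region; (rotated 55° about Z; rotation is an isometry so areas/perimeters/island counts are preserved). The outline is a single polygon with 5 vertices. Extrusion per mm of travel: 0.4 × 0.12 / (π × 0.875²) = 0.019956. Accumulating E over each segment gives final E = 0.3196.

G0 X-1.92 Y12.94 Z4.80
G1 X3.81 Y8.93 E0.1396
G1 X3.69 Y8.76 E0.1437
G1 X4.48 Y9.07 E0.1607
G1 X-1.64 Y13.35 E0.3097
G1 X-1.92 Y12.94 E0.3196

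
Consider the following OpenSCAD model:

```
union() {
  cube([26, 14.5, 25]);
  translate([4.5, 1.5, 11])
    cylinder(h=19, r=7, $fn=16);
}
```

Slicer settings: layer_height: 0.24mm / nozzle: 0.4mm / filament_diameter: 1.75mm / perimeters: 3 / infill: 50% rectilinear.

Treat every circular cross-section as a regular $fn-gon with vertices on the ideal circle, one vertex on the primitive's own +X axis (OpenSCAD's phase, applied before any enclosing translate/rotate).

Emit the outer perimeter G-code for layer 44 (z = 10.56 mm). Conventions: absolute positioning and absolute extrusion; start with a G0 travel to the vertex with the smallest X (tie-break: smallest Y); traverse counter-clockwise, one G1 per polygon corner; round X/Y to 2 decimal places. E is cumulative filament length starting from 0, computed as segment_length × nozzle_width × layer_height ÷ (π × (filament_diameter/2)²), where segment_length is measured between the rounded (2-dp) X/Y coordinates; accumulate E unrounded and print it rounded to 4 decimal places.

G0 X0.00 Y0.00 Z10.56
G1 X26.00 Y0.00 E1.0377
G1 X26.00 Y14.50 E1.6164
G1 X0.00 Y14.50 E2.6542
G1 X0.00 Y0.00 E3.2329

At z = 10.56 mm: the cube (footprint 26×14.5) is included at this height; the cylinder at (4.5, 1.5) does not reach this height (z outside [11, 30]); Merging all regions: only the 26×14.5 cube is present, so the union is just that shape — 1 connected region. The outline is a single polygon with 4 vertices. Extrusion per mm of travel: 0.4 × 0.24 / (π × 0.875²) = 0.039912. Accumulating E over each segment gives final E = 3.2329.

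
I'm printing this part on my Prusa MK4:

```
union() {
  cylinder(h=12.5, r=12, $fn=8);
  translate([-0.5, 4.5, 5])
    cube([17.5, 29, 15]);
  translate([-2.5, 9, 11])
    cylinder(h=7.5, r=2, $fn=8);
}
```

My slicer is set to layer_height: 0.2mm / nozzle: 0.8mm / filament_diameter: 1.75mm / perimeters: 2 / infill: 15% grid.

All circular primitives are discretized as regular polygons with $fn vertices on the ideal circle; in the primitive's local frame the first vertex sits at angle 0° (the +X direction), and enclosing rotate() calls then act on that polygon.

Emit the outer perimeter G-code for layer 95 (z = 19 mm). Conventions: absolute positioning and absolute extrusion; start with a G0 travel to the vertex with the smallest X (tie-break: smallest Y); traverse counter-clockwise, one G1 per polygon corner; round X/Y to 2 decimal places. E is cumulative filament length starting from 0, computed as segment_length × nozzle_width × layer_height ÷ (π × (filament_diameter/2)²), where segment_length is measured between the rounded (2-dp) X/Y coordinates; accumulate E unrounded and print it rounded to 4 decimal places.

G0 X-0.50 Y4.50 Z19.00
G1 X17.00 Y4.50 E1.1641
G1 X17.00 Y33.50 E3.0932
G1 X-0.50 Y33.50 E4.2573
G1 X-0.50 Y4.50 E6.1864

At z = 19 mm: the cylinder is not intersected at this z (z outside [0, 12.5]); the cube at (-0.5, 4.5) (footprint 17.5×29) is included at this height; the cylinder at (-2.5, 9) is absent (z outside [11, 18.5]); Taking the union: only the 17.5×29 cube at (-0.5, 4.5) is present, so the union is just that shape — 1 connected region. The outline is a single polygon with 4 vertices. Extrusion per mm of travel: 0.8 × 0.2 / (π × 0.875²) = 0.066520. Accumulating E over each segment gives final E = 6.1864.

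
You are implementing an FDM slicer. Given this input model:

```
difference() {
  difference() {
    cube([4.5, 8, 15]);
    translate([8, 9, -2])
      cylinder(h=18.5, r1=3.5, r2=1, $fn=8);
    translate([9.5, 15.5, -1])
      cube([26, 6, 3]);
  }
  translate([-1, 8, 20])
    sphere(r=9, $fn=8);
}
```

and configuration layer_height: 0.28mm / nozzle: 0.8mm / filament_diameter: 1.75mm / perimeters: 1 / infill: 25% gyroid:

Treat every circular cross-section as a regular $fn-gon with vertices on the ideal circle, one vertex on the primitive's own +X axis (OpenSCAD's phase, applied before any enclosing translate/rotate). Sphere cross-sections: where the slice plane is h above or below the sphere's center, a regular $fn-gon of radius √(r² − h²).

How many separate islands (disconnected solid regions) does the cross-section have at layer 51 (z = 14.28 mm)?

1

At z = 14.28 mm: the 4.5×8 cube contributes its full rectangle; the cone at (8, 9) contributes a regular 8-gon of circumradius 1.300 (interpolated between r1=3.5 and r2=1 at t=0.880); the cube at (9.5, 15.5) is absent (z outside [-1, 2]); Taking the first minus the rest: starting from the 4.5×8 cube, the cone at (8, 9) misses the remaining region (no effect) — 1 connected region; the r=9 sphere at (-1, 8) contributes a regular 8-gon of circumradius √(9²−5.72²) = 6.948; Subtracting the remaining from the first: starting from the result so far, the r=9 sphere at (-1, 8) partially overlaps it — only the 24.87 mm² overlap (of its 136.56 mm²) is removed, clipping the outline — 1 connected region. Overall, the cross-section is a single solid region. Island count = 1.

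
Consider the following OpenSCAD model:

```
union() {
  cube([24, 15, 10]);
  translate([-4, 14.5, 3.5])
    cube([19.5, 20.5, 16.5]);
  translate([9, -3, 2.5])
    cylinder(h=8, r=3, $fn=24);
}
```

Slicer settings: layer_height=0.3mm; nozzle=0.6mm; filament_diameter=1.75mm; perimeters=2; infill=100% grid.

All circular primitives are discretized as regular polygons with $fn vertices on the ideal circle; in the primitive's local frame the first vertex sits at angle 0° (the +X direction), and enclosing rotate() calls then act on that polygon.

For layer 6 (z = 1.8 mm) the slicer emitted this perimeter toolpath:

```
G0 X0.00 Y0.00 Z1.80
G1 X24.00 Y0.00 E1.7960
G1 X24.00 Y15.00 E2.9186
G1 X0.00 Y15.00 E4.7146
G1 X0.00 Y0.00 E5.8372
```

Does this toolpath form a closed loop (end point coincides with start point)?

Start point (G0): (0.00, 0.00). End point (last G1): the path returns to the start — closed.

yes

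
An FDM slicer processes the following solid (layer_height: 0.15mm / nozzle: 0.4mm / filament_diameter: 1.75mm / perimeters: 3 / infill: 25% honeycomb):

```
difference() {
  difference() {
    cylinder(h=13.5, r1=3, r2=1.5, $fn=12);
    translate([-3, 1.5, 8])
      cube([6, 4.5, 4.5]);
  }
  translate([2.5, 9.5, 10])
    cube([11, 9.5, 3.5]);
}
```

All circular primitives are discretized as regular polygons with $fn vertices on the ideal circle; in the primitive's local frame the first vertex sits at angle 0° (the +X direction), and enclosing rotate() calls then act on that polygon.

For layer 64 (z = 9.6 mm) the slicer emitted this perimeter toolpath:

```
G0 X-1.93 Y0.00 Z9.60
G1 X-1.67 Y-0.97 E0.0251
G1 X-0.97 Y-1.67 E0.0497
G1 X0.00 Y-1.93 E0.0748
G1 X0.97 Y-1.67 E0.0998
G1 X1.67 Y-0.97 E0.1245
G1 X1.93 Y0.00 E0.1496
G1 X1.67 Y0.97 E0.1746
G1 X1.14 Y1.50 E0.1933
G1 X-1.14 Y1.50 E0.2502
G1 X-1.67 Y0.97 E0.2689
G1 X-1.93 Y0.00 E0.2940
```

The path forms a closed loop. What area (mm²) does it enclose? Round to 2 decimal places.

Apply the shoelace formula to the sequence of (X, Y) vertices; enclosed area = 10.57 mm².

10.57 mm²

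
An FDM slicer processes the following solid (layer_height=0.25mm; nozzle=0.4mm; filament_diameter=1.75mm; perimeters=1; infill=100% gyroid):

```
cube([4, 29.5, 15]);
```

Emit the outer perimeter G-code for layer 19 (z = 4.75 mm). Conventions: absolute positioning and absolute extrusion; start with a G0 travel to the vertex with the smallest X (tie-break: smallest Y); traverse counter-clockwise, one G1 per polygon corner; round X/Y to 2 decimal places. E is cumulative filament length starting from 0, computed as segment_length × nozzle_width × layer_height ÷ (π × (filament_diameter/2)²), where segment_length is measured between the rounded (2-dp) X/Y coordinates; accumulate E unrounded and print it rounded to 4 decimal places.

At z = 4.75 mm: the 4×29.5 cube contributes its full rectangle. The outline is a single polygon with 4 vertices. Extrusion per mm of travel: 0.4 × 0.25 / (π × 0.875²) = 0.041575. Accumulating E over each segment gives final E = 2.7855.

G0 X0.00 Y0.00 Z4.75
G1 X4.00 Y0.00 E0.1663
G1 X4.00 Y29.50 E1.3928
G1 X0.00 Y29.50 E1.5591
G1 X0.00 Y0.00 E2.7855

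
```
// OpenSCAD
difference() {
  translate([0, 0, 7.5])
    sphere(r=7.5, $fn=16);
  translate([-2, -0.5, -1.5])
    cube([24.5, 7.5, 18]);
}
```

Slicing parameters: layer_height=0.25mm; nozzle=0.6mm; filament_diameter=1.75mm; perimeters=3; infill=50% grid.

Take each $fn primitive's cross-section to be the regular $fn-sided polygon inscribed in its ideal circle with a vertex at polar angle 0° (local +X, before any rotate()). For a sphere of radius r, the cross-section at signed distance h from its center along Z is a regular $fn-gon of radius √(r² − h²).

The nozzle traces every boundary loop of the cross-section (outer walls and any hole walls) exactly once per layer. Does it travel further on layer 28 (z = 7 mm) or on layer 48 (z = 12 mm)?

Layer 28 (z = 7): the r=7.5 sphere contributes a regular 16-gon of circumradius √(7.5²−0.5²) = 7.483 (perimeter = 2·16·7.483·sin(180°/16) = 46.72 mm); the cube at (-2, -0.5) is present — its section is the full 24.5×7.5 rectangle (perimeter 64.00 mm); Subtracting the remaining from the first: starting from the r=7.5 sphere, the 24.5×7.5 cube at (-2, -0.5) partially overlaps it — only the 60.99 mm² overlap (of its 183.75 mm²) is removed, clipping the outline — boundary = 58.32 mm. So its perimeter = 58.32 mm. Layer 48 (z = 12): the sphere: section is a regular 16-gon, circumradius = √(r²−h²) = √(7.5²−4.5²) = 6.000 (perimeter = 2·16·6.000·sin(180°/16) = 37.46 mm); the 24.5×7.5 cube at (-2, -0.5) contributes its full rectangle (perimeter 64.00 mm); Subtracting the remaining from the first: starting from the r=7.5 sphere, the 24.5×7.5 cube at (-2, -0.5) partially overlaps it — only the 43.13 mm² overlap (of its 183.75 mm²) is removed, clipping the outline — boundary = 39.55 mm. So its perimeter = 39.55 mm. Layer 28 is larger (58.32 vs 39.55 mm).

layer 28 (z = 7 mm)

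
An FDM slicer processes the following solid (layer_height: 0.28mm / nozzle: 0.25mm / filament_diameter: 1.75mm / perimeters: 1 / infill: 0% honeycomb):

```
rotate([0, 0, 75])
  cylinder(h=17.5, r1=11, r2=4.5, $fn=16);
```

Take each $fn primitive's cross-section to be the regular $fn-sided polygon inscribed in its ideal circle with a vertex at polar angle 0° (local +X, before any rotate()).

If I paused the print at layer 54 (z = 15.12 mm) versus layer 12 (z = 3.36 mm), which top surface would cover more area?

Layer 54 (z = 15.12): the cone (r1=11→r2=4.5) has section circumradius 5.384 here — a regular 16-gon (area = (16/2)·5.384²·sin(360°/16) = 88.74 mm²); (rotated 75° about Z; rotation is an isometry so areas/perimeters/island counts are preserved). So its area = 88.74 mm². Layer 12 (z = 3.36): the cone (r1=11→r2=4.5) has section circumradius 9.752 here — a regular 16-gon (area = (16/2)·9.752²·sin(360°/16) = 291.15 mm²); (rotated 75° about Z; rotation is an isometry so areas/perimeters/island counts are preserved). So its area = 291.15 mm². Layer 12 is larger (291.15 vs 88.74 mm²).

layer 12 (z = 3.36 mm)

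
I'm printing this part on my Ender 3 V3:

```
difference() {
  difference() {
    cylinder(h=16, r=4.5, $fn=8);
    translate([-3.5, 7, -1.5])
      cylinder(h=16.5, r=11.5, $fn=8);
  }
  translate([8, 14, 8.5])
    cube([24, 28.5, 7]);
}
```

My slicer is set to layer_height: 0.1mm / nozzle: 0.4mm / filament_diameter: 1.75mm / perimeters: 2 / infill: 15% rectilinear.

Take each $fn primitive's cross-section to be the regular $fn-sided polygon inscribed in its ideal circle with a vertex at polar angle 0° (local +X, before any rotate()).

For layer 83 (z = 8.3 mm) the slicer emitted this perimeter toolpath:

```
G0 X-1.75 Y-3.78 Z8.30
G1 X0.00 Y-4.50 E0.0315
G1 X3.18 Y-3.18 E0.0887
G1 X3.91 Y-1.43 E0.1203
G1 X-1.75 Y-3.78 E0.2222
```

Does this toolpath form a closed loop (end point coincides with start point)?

yes

Start point (G0): (-1.75, -3.78). End point (last G1): the path returns to the start — closed.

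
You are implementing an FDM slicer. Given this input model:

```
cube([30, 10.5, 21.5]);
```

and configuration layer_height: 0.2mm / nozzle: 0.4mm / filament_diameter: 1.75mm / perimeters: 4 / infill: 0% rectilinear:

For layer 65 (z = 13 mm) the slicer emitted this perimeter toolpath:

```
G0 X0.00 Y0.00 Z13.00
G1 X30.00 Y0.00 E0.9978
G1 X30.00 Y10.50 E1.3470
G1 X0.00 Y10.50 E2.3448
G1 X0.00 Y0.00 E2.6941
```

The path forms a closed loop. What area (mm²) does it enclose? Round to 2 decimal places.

315.00 mm²

Apply the shoelace formula to the sequence of (X, Y) vertices; enclosed area = 315.00 mm².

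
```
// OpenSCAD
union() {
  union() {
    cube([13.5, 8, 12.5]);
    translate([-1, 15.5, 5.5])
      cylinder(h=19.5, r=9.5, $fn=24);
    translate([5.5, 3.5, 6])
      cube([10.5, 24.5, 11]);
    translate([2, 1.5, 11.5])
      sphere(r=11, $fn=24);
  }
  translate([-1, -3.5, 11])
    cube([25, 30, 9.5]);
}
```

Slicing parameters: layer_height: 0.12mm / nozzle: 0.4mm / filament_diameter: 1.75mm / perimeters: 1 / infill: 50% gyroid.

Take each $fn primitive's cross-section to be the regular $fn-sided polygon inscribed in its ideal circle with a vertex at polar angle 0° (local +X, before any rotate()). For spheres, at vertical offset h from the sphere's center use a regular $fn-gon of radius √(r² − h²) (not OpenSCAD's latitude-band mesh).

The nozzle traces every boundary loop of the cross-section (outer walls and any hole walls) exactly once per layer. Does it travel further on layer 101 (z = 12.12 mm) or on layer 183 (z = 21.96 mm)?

Layer 101 (z = 12.12): the cube is present — its section is the full 13.5×8 rectangle (perimeter 43.00 mm); the cylinder at (-1, 15.5): section is a regular 24-gon, circumradius r=9.5 (perimeter = 2·24·9.500·sin(180°/24) = 59.52 mm); the 10.5×24.5 cube at (5.5, 3.5) contributes its full rectangle (perimeter 70.00 mm); the r=11 sphere at (2, 1.5) slices to a regular 24-gon of circumradius 10.983 (√(r²−h²) with h=0.62 from center) (perimeter = 2·24·10.983·sin(180°/24) = 68.81 mm); Combining (union): the regions partially overlap (shared area 231.99 mm²), so the edge portions inside another operand are dropped and the merged outline is re-measured after clipping — boundary = 117.99 mm; the 25×30 cube at (-1, -3.5) contributes its full rectangle (perimeter 110.00 mm); Combining (union): the regions partially overlap (shared area 473.15 mm²), so the edge portions inside another operand are dropped and the merged outline is re-measured after clipping — boundary = 131.59 mm. So its perimeter = 131.59 mm. Layer 183 (z = 21.96): the cube does not reach this height (z outside [0, 12.5]); the r=9.5 cylinder at (-1, 15.5) contributes a regular 24-gon of circumradius 9.5 (perimeter = 2·24·9.500·sin(180°/24) = 59.52 mm); the cube at (5.5, 3.5) is not intersected at this z (z outside [6, 17]); the r=11 sphere at (2, 1.5) slices to a regular 24-gon of circumradius 3.404 (√(r²−h²) with h=10.46 from center) (perimeter = 2·24·3.404·sin(180°/24) = 21.33 mm); Taking the union: the 2 present regions are separate (no shared area or edge), so areas and boundary lengths simply add and each stays a separate island — boundary = 80.85 mm; the cube at (-1, -3.5) is absent (z outside [11, 20.5]); Merging all regions: only that combined region is present, so the union is just that shape — boundary = 80.85 mm. So its perimeter = 80.85 mm. Layer 101 is larger (131.59 vs 80.85 mm).

layer 101 (z = 12.12 mm)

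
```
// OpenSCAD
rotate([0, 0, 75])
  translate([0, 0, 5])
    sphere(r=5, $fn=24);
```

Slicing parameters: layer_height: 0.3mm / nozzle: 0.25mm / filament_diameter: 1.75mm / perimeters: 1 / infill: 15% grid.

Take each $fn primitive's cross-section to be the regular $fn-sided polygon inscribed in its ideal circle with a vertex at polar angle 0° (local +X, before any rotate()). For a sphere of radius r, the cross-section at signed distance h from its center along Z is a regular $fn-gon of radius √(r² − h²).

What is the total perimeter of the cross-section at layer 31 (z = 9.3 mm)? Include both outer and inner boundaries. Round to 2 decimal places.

At z = 9.3 mm: the sphere: section is a regular 24-gon, circumradius = √(r²−h²) = √(5²−4.3²) = 2.551 (perimeter = 2·24·2.551·sin(180°/24) = 15.99 mm); (whole slice rotated 75° about Z — lengths, areas and connectivity unchanged). Overall, the cross-section is a single solid region. Total boundary length (outer) = 15.99 mm.

15.99 mm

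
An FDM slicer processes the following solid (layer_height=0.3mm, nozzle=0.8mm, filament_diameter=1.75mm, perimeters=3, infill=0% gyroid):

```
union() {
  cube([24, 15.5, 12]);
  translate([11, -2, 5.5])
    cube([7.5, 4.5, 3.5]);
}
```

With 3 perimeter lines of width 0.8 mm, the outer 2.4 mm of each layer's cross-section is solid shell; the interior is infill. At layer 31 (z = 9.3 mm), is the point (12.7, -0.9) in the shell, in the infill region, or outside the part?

At z = 9.3 mm: the 24×15.5 cube contributes its full rectangle; the cube at (11, -2) does not reach this height (z outside [5.5, 9]); Combining (union): only the 24×15.5 cube is present, so the union is just that shape — 1 connected region. Overall, the cross-section is a single solid region. The nearest boundary edge runs (0.00, 0.00)→(24.00, 0.00); distance from the point to it = 0.90 mm. The point is not inside any of the regions above, so it lies outside the cross-section (0.90 mm from the nearest boundary).

outside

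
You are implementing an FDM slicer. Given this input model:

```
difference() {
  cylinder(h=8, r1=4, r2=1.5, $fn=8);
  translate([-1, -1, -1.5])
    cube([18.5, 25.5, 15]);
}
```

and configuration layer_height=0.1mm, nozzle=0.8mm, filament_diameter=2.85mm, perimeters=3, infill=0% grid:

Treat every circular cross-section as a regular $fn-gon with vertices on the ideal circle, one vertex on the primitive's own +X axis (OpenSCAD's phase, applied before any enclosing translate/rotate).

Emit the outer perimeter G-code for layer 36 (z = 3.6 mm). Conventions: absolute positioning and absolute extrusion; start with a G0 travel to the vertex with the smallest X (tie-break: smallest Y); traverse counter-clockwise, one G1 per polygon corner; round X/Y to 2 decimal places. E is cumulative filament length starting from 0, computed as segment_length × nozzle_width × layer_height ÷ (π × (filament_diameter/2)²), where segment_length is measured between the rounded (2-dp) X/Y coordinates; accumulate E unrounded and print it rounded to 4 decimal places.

At z = 3.6 mm: the cone: at t=0.450 of its height the radius interpolates to r₁+(r₂−r₁)t = 2.875, giving a regular 8-gon of that circumradius; the cube at (-1, -1) is present — its section is the full 18.5×25.5 rectangle; Subtracting the remaining from the first: starting from the cone, the 18.5×25.5 cube at (-1, -1) partially overlaps it — only the 12.18 mm² overlap (of its 471.75 mm²) is removed, clipping the outline — 1 connected region. The outline is a single polygon with 8 vertices. Extrusion per mm of travel: 0.8 × 0.1 / (π × 1.425²) = 0.012540. Accumulating E over each segment gives final E = 0.2252.

G0 X-2.88 Y0.00 Z3.60
G1 X-2.03 Y-2.03 E0.0276
G1 X0.00 Y-2.88 E0.0552
G1 X2.03 Y-2.03 E0.0828
G1 X2.46 Y-1.00 E0.0968
G1 X-1.00 Y-1.00 E0.1402
G1 X-1.00 Y2.46 E0.1836
G1 X-2.03 Y2.03 E0.1976
G1 X-2.88 Y0.00 E0.2252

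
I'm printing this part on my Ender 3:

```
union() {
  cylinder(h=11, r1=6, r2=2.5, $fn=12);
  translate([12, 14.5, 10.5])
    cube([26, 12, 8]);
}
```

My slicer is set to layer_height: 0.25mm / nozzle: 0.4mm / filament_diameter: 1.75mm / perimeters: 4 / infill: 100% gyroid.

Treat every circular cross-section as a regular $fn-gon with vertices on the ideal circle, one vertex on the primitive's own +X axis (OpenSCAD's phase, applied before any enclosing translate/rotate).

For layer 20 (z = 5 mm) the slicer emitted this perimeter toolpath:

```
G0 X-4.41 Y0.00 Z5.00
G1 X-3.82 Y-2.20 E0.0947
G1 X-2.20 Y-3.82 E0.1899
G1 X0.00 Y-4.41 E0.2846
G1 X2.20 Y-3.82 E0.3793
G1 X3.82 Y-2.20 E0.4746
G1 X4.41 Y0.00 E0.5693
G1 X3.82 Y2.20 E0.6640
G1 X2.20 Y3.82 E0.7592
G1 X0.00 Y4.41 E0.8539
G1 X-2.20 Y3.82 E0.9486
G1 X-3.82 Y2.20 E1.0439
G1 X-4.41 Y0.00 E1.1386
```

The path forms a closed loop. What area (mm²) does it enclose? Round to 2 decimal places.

Apply the shoelace formula to the sequence of (X, Y) vertices; enclosed area = 58.31 mm².

58.31 mm²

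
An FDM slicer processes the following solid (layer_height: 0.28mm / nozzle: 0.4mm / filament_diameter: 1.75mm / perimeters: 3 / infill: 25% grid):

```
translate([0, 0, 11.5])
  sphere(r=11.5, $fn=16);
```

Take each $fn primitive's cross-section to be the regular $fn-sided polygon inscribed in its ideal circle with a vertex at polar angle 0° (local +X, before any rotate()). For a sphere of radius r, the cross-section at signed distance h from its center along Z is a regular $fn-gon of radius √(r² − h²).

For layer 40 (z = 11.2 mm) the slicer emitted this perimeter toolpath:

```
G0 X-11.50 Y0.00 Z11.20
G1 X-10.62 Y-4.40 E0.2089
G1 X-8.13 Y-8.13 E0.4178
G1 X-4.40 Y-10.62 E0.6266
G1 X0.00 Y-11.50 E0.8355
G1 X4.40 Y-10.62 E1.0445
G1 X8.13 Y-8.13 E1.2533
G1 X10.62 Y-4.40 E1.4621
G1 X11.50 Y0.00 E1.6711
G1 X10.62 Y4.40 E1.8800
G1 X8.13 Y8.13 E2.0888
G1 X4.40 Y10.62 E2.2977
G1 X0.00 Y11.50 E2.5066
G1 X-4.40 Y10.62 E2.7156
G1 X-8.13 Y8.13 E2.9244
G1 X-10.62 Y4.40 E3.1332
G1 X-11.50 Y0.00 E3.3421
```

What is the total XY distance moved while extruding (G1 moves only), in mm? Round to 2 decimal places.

Sum the Euclidean lengths of each G1 segment: total = 71.78 mm.

71.78 mm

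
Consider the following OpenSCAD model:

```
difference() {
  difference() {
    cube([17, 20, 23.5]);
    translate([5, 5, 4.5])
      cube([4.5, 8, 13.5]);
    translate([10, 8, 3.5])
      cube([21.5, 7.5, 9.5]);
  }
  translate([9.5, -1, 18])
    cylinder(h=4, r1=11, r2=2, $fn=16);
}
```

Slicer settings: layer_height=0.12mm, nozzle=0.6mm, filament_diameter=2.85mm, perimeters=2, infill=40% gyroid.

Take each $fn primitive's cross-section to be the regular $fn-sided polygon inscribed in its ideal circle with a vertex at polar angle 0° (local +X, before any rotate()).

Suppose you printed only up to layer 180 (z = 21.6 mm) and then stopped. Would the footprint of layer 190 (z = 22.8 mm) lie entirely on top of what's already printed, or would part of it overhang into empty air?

Compare the two slices. At z = 21.6: the cube (footprint 17×20) is included at this height (area 340.00 mm²); the cube at (5, 5) is not intersected at this z (z outside [4.5, 18]); the cube at (10, 8) is absent (z outside [3.5, 13]); Subtracting the remaining from the first: none of the subtracted shapes is present at this height, so the 17×20 cube is unchanged — area = 340.00 mm²; the cone at (9.5, -1) contributes a regular 16-gon of circumradius 2.900 (interpolated between r1=11 and r2=2 at t=0.900) (area = (16/2)·2.900²·sin(360°/16) = 25.75 mm²); Taking the first minus the rest: starting from the result so far (340.00 mm²), the cone at (9.5, -1) partially overlaps it — only the 7.27 mm² overlap (of its 25.75 mm²) is removed, clipping the outline — area = 332.73 mm². At z = 22.8: the cube (footprint 17×20) is included at this height (area 340.00 mm²); the cube at (5, 5) is not intersected at this z (z outside [4.5, 18]); the cube at (10, 8) is not intersected at this z (z outside [3.5, 13]); Taking the first minus the rest: none of the subtracted shapes is present at this height, so the 17×20 cube is unchanged — area = 340.00 mm²; the cone at (9.5, -1) does not reach this height (z outside [18, 22]); Subtracting the remaining from the first: none of the subtracted shapes is present at this height, so that combined region is unchanged — area = 340.00 mm². Checking containment: at z = 22.8 the cross-section extends beyond the z = 21.6 cross-section by about 7.27 mm².

part overhangs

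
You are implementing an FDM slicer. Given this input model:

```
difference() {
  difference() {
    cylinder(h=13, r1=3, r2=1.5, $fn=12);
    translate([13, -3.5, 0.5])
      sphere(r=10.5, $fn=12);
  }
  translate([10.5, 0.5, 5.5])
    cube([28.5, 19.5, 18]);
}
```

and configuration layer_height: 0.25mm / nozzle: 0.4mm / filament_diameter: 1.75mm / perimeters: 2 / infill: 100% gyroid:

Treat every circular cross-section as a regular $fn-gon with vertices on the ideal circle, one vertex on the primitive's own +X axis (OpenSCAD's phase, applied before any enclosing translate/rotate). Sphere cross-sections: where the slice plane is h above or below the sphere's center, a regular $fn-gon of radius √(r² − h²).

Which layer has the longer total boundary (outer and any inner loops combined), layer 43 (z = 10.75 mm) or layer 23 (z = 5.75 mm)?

layer 23 (z = 5.75 mm)

Layer 43 (z = 10.75): the cone: at t=0.827 of its height the radius interpolates to r₁+(r₂−r₁)t = 1.760, giving a regular 12-gon of that circumradius (perimeter = 2·12·1.760·sin(180°/12) = 10.93 mm); the sphere at (13, -3.5): section is a regular 12-gon, circumradius = √(r²−h²) = √(10.5²−10.25²) = 2.278 (perimeter = 2·12·2.278·sin(180°/12) = 14.15 mm); After the difference (first − rest): starting from the cone, the r=10.5 sphere at (13, -3.5) misses the remaining region (no effect) — boundary = 10.93 mm; the cube at (10.5, 0.5) (footprint 28.5×19.5) is included at this height (perimeter 96.00 mm); Subtracting the remaining from the first: starting from that combined region, the 28.5×19.5 cube at (10.5, 0.5) misses the remaining region (no effect) — boundary = 10.93 mm. So its perimeter = 10.93 mm. Layer 23 (z = 5.75): the cone (r1=3→r2=1.5) has section circumradius 2.337 here — a regular 12-gon (perimeter = 2·12·2.337·sin(180°/12) = 14.51 mm); the r=10.5 sphere at (13, -3.5) slices to a regular 12-gon of circumradius 9.093 (√(r²−h²) with h=5.25 from center) (perimeter = 2·12·9.093·sin(180°/12) = 56.48 mm); Subtracting the remaining from the first: starting from the cone, the r=10.5 sphere at (13, -3.5) misses the remaining region (no effect) — boundary = 14.51 mm; the 28.5×19.5 cube at (10.5, 0.5) contributes its full rectangle (perimeter 96.00 mm); Taking the first minus the rest: starting from that combined region, the 28.5×19.5 cube at (10.5, 0.5) misses the remaining region (no effect) — boundary = 14.51 mm. So its perimeter = 14.51 mm. Layer 23 is larger (14.51 vs 10.93 mm).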